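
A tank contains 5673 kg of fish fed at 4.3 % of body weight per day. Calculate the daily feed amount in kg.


Feeding rate fraction = 4.3% / 100 = 0.043
Daily feed = 5673 kg * 0.043 = 243.939 kg/day

243.939 kg/day


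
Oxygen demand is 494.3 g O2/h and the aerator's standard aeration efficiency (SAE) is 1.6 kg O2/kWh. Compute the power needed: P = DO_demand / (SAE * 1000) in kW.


SAE in g O2/kWh = 1.6 * 1000 = 1600 g/kWh
P = DO_demand / SAE_g = 494.3 / 1600 = 0.308938 kW

0.308938 kW


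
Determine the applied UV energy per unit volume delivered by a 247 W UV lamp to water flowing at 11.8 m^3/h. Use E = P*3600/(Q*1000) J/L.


Energy delivered per hour = 247 W * 3600 s = 889200 J/h
Volume treated per hour = 11.8 m^3/h * 1000 = 11800 L/h
dose = 889200 / 11800 = 75.3559 J/L

75.3559 J/L


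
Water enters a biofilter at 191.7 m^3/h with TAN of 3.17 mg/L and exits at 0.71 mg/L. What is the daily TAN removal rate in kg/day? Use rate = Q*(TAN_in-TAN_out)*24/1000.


Concentration drop: TAN_in - TAN_out = 3.17 - 0.71 = 2.46 mg/L
Hourly TAN removed = Q * dTAN = 191.7 m^3/h * 2.46 mg/L = 471.582 g/h  (m^3/h * mg/L = g/h)
Daily TAN removed = 471.582 * 24 = 11317.968 g/day
Convert to kg/day: 11317.968 / 1000 = 11.317968 kg/day

11.317968 kg/day


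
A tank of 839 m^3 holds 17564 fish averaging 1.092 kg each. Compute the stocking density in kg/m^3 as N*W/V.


Total biomass = 17564 fish * 1.092 kg = 19179.888 kg
Density = total biomass / volume = 19179.888 / 839 = 22.8604 kg/m^3

22.8604 kg/m^3


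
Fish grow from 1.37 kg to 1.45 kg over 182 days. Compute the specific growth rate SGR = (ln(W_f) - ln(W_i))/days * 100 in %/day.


ln(W_f) = ln(1.45) = 0.37156356
ln(W_i) = ln(1.37) = 0.31481074
ln(W_f) - ln(W_i) = 0.37156356 - 0.31481074 = 0.05675282
SGR = 0.05675282 / 182 * 100 = 0.0311829 %/day

0.0311829 %/day


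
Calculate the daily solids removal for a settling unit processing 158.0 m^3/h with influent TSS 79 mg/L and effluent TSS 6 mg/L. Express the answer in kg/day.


Concentration drop: TSS_in - TSS_out = 79 - 6 = 73 mg/L
Hourly solids removed = Q * dTSS = 158.0 m^3/h * 73 mg/L = 11534 g/h  (m^3/h * mg/L = g/h)
Daily solids removed = 11534 * 24 = 276816 g/day
Convert g to kg: 276816 / 1000 = 276.816 kg/day

276.816 kg/day


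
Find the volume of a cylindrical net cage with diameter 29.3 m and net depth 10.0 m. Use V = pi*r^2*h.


r = d/2 = 29.3/2 = 14.65 m
Base area = pi*r^2 = pi*14.65^2 = 674.25647 m^2
Volume = 674.25647 * 10.0 = 6742.56 m^3

6742.56 m^3


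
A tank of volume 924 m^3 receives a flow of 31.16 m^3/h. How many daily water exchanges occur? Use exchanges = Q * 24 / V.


Daily flow volume = 31.16 m^3/h * 24 h = 747.84 m^3/day
Exchanges = daily flow / tank volume = 747.84 / 924 = 0.809351 exchanges/day

0.809351 exchanges/day


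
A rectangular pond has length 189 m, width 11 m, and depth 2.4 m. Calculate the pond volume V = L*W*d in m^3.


Base area = L * W = 189 * 11 = 2079 m^2
Volume = area * depth = 2079 * 2.4 = 4989.6 m^3

4989.6 m^3


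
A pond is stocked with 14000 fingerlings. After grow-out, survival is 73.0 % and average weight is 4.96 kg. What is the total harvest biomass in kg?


Survivors = 14000 * 73.0/100 = 10220 fish
Harvest biomass = survivors * W_f = 10220 * 4.96 = 50691.2 kg

50691.2 kg


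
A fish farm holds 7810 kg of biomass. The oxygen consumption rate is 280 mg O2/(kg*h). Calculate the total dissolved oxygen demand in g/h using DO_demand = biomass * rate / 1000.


Total O2 consumption (mg/h) = 7810 kg * 280 mg/(kg*h) = 2186800 mg/h
Convert to g/h: 2186800 / 1000 = 2186.8 g/h

2186.8 g/h


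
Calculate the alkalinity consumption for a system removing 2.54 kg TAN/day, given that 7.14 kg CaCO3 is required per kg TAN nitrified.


Alkalinity factor: 7.14 kg CaCO3 consumed per kg TAN nitrified
alk = 2.54 kg TAN * 7.14 = 18.1356 kg CaCO3/day

18.1356 kg CaCO3/day


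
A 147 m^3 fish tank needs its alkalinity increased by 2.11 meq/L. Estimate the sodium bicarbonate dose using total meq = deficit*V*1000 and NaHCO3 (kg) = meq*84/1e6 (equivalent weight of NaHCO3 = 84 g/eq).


Tank volume in L = 147 m^3 * 1000 = 147000 L
Total meq required = 2.11 meq/L * 147000 L = 310170 meq
NaHCO3 mass = 310170 meq * 84 mg/meq / 1e6 = 26.0543 kg

26.0543 kg


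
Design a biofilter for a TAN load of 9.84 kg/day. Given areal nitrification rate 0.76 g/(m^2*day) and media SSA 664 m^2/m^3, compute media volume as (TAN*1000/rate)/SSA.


A = 9.84*1000 / 0.76 = 12947.368 m^2
V = 12947.368 / 664 = 19.499

19.499 m^3


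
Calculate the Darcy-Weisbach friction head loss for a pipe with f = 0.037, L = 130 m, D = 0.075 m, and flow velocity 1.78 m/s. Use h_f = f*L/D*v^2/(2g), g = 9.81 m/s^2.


v^2 = 1.78^2 = 3.1684 m^2/s^2
L/D = 130/0.075 = 1733.3333
h_f = f*(L/D)*v^2/(2g) = 0.037 * 1733.3333 * 3.1684 / 19.62 = 10.3568 m

10.3568 m


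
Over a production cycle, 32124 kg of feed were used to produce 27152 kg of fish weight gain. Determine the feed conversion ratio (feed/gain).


FCR = feed consumed / weight gained
FCR = 32124 kg / 27152 kg = 1.18312

1.18312


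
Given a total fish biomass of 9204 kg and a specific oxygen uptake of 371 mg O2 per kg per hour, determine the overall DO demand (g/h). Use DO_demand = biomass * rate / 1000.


Total O2 consumption (mg/h) = 9204 kg * 371 mg/(kg*h) = 3414684 mg/h
Convert to g/h: 3414684 / 1000 = 3414.684 g/h

3414.684 g/h


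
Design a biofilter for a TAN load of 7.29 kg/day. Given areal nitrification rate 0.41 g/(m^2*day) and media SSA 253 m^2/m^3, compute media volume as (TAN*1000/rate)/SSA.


A = 7.29*1000 / 0.41 = 17780.488 m^2
V = 17780.488 / 253 = 70.2786

70.2786 m^3


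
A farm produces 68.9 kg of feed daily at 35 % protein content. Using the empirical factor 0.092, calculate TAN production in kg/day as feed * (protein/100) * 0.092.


Protein in feed = 68.9 * 35/100 = 24.115 kg/day
TAN = protein * 0.092 = 24.115 * 0.092 = 2.21858 kg/day

2.21858 kg/day


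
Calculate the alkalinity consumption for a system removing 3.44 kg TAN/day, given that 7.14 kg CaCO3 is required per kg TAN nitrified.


Alkalinity factor: 7.14 kg CaCO3 consumed per kg TAN nitrified
alk = 3.44 kg TAN * 7.14 = 24.5616 kg CaCO3/day

24.5616 kg CaCO3/day


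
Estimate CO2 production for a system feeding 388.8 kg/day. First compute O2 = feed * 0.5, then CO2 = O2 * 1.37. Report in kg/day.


O2 = 388.8 * 0.5 = 194.4
CO2 = 194.4 * 1.37 = 266.328

266.328 kg/day


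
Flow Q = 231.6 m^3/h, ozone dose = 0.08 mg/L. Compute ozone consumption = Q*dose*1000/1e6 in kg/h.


O3 demand (mg/h) = Q * dose * 1000 = 231.6 * 0.08 * 1000 = 18528 mg/h
Convert mg to kg: 18528 / 1e6 = 0.018528 kg/h

0.018528 kg/h


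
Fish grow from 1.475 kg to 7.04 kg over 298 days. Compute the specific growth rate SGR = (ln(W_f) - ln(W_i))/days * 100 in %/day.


ln(W_f) = ln(7.04) = 1.9516082
ln(W_i) = ln(1.475) = 0.38865799
ln(W_f) - ln(W_i) = 1.9516082 - 0.38865799 = 1.5629502
SGR = 1.5629502 / 298 * 100 = 0.52448 %/day

0.52448 %/day


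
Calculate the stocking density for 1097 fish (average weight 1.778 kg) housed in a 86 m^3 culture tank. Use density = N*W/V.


Total biomass = 1097 fish * 1.778 kg = 1950.466 kg
Density = total biomass / volume = 1950.466 / 86 = 22.6798 kg/m^3

22.6798 kg/m^3


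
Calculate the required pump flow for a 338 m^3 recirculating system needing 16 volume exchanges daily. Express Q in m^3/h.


Daily recirculation volume = 338 m^3 * 16 = 5408 m^3/day
Flow rate Q = daily volume / 24 h = 5408 / 24 = 225.333 m^3/h

225.333 m^3/h


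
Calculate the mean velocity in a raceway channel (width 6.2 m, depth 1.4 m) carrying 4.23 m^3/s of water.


Cross-sectional area = W * d = 6.2 * 1.4 = 8.68 m^2
Velocity = Q / A = 4.23 / 8.68 = 0.487327 m/s

0.487327 m/s


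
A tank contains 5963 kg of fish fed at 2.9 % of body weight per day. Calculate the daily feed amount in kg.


Feeding rate fraction = 2.9% / 100 = 0.029
Daily feed = 5963 kg * 0.029 = 172.927 kg/day

172.927 kg/day


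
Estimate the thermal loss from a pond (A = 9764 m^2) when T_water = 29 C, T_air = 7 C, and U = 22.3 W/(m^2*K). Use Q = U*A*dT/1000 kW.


Temperature difference dT = 29 - 7 = 22 K
Heat loss (W) = U * A * dT = 22.3 * 9764 * 22 = 4790218.4 W
Convert to kW: 4790218.4 / 1000 = 4790.2184 kW

4790.2184 kW


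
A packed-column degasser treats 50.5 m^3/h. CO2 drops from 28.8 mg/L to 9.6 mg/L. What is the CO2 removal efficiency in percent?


CO2_out / CO2_in = 9.6 / 28.8 = 0.33333333
Fraction remaining = 0.33333333
efficiency = (1 - 0.33333333) * 100 = 66.6667 %

66.6667 %


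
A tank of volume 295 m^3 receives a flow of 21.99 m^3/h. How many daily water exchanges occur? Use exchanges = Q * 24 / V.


Daily flow volume = 21.99 m^3/h * 24 h = 527.76 m^3/day
Exchanges = daily flow / tank volume = 527.76 / 295 = 1.78902 exchanges/day

1.78902 exchanges/day


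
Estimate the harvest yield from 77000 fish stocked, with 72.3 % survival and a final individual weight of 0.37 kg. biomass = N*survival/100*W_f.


Survivors = 77000 * 72.3/100 = 55671 fish
Harvest biomass = survivors * W_f = 55671 * 0.37 = 20598.27 kg

20598.27 kg


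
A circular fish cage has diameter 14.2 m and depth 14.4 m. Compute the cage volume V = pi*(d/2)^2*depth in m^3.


r = d/2 = 14.2/2 = 7.1 m
Base area = pi*r^2 = pi*7.1^2 = 158.36769 m^2
Volume = 158.36769 * 14.4 = 2280.49 m^3

2280.49 m^3


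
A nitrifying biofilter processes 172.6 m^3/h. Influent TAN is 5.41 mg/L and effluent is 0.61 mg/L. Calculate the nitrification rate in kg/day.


Concentration drop: TAN_in - TAN_out = 5.41 - 0.61 = 4.8 mg/L
Hourly TAN removed = Q * dTAN = 172.6 m^3/h * 4.8 mg/L = 828.48 g/h  (m^3/h * mg/L = g/h)
Daily TAN removed = 828.48 * 24 = 19883.52 g/day
Convert to kg/day: 19883.52 / 1000 = 19.88352 kg/day

19.88352 kg/day


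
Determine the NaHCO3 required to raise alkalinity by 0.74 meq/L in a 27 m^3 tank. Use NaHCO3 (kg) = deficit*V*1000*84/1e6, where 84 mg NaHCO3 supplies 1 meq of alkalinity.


Tank volume in L = 27 m^3 * 1000 = 27000 L
Total meq required = 0.74 meq/L * 27000 L = 19980 meq
NaHCO3 mass = 19980 meq * 84 mg/meq / 1e6 = 1.67832 kg

1.67832 kg


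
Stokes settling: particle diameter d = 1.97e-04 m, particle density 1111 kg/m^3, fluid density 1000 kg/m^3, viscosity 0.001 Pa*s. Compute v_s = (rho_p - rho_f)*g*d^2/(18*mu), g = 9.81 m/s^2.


Density difference: rho_p - rho_f = 1111 - 1000 = 111 kg/m^3
d^2 = (1.97e-04)^2 = 3.8809e-08 m^2
Numerator = (rho_p - rho_f) * g * d^2 = 111 * 9.81 * 3.8809e-08 = 4.2259508e-05
Denominator = 18 * mu = 18 * 0.001 = 0.018
v_s = 4.2259508e-05 / 0.018 = 0.00234775 m/s
Check: Re = rho_f * v_s * d / mu = 1000 * 0.00234775 * 1.97e-04 / 0.001 = 0.463 < 1, so Stokes' law applies.

0.00234775 m/s


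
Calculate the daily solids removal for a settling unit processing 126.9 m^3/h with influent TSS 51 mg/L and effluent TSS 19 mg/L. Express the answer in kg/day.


Concentration drop: TSS_in - TSS_out = 51 - 19 = 32 mg/L
Hourly solids removed = Q * dTSS = 126.9 m^3/h * 32 mg/L = 4060.8 g/h  (m^3/h * mg/L = g/h)
Daily solids removed = 4060.8 * 24 = 97459.2 g/day
Convert g to kg: 97459.2 / 1000 = 97.4592 kg/day

97.4592 kg/day


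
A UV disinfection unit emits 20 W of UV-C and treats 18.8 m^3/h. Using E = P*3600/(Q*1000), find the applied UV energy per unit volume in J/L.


Energy delivered per hour = 20 W * 3600 s = 72000 J/h
Volume treated per hour = 18.8 m^3/h * 1000 = 18800 L/h
dose = 72000 / 18800 = 3.82979 J/L

3.82979 J/L


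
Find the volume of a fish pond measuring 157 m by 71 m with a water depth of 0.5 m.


Base area = L * W = 157 * 71 = 11147 m^2
Volume = area * depth = 11147 * 0.5 = 5573.5 m^3

5573.5 m^3


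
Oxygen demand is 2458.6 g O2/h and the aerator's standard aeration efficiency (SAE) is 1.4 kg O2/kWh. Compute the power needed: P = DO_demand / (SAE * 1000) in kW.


SAE in g O2/kWh = 1.4 * 1000 = 1400 g/kWh
P = DO_demand / SAE_g = 2458.6 / 1400 = 1.75614 kW

1.75614 kW


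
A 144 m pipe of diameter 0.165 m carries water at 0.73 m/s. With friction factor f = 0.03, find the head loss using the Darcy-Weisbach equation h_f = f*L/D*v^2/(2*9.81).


v^2 = 0.73^2 = 0.5329 m^2/s^2
L/D = 144/0.165 = 872.72727
h_f = f*(L/D)*v^2/(2g) = 0.03 * 872.72727 * 0.5329 / 19.62 = 0.711126 m

0.711126 m


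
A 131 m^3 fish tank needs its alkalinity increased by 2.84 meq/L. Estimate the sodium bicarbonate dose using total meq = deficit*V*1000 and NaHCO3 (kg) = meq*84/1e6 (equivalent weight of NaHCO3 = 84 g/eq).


Tank volume in L = 131 m^3 * 1000 = 131000 L
Total meq required = 2.84 meq/L * 131000 L = 372040 meq
NaHCO3 mass = 372040 meq * 84 mg/meq / 1e6 = 31.2514 kg

31.2514 kg


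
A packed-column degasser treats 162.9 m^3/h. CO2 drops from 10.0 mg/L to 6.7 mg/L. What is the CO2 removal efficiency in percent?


CO2_out / CO2_in = 6.7 / 10.0 = 0.67
Fraction remaining = 0.67
efficiency = (1 - 0.67) * 100 = 33 %

33 %


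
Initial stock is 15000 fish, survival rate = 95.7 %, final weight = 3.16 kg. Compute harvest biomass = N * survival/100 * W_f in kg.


Survivors = 15000 * 95.7/100 = 14355 fish
Harvest biomass = survivors * W_f = 14355 * 3.16 = 45361.8 kg

45361.8 kg


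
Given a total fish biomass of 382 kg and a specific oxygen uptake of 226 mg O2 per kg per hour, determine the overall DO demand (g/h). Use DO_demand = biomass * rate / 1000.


Total O2 consumption (mg/h) = 382 kg * 226 mg/(kg*h) = 86332 mg/h
Convert to g/h: 86332 / 1000 = 86.332 g/h

86.332 g/h


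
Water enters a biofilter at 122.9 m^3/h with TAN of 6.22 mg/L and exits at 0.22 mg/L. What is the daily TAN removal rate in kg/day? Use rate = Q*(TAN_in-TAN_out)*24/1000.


Concentration drop: TAN_in - TAN_out = 6.22 - 0.22 = 6 mg/L
Hourly TAN removed = Q * dTAN = 122.9 m^3/h * 6 mg/L = 737.4 g/h  (m^3/h * mg/L = g/h)
Daily TAN removed = 737.4 * 24 = 17697.6 g/day
Convert to kg/day: 17697.6 / 1000 = 17.6976 kg/day

17.6976 kg/day


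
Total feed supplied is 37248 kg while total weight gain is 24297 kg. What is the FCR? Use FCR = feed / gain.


FCR = feed consumed / weight gained
FCR = 37248 kg / 24297 kg = 1.53303

1.53303


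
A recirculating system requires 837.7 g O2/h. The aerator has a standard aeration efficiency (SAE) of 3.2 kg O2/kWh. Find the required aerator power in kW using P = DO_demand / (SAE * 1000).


SAE in g O2/kWh = 3.2 * 1000 = 3200 g/kWh
P = DO_demand / SAE_g = 837.7 / 3200 = 0.261781 kW

0.261781 kW


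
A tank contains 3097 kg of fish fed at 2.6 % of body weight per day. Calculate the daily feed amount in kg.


Feeding rate fraction = 2.6% / 100 = 0.026
Daily feed = 3097 kg * 0.026 = 80.522 kg/day

80.522 kg/day


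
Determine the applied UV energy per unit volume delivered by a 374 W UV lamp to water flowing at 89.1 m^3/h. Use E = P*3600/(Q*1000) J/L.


Energy delivered per hour = 374 W * 3600 s = 1346400 J/h
Volume treated per hour = 89.1 m^3/h * 1000 = 89100 L/h
dose = 1346400 / 89100 = 15.1111 J/L

15.1111 J/L


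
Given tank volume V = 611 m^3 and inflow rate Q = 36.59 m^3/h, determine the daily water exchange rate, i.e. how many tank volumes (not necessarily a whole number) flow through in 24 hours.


Daily flow volume = 36.59 m^3/h * 24 h = 878.16 m^3/day
Exchanges = daily flow / tank volume = 878.16 / 611 = 1.43725 exchanges/day

1.43725 exchanges/day


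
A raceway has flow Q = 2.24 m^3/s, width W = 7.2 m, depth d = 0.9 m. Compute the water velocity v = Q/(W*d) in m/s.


Cross-sectional area = W * d = 7.2 * 0.9 = 6.48 m^2
Velocity = Q / A = 2.24 / 6.48 = 0.345679 m/s

0.345679 m/s


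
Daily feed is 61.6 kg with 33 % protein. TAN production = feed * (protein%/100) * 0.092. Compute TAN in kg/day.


Protein in feed = 61.6 * 33/100 = 20.328 kg/day
TAN = protein * 0.092 = 20.328 * 0.092 = 1.870176 kg/day

1.870176 kg/day


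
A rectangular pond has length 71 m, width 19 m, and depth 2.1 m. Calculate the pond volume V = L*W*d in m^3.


Base area = L * W = 71 * 19 = 1349 m^2
Volume = area * depth = 1349 * 2.1 = 2832.9 m^3

2832.9 m^3


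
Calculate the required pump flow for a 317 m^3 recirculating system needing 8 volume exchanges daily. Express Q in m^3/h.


Daily recirculation volume = 317 m^3 * 8 = 2536 m^3/day
Flow rate Q = daily volume / 24 h = 2536 / 24 = 105.667 m^3/h

105.667 m^3/h


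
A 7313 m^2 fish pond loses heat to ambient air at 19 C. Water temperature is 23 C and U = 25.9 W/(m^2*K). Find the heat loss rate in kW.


Temperature difference dT = 23 - 19 = 4 K
Heat loss (W) = U * A * dT = 25.9 * 7313 * 4 = 757626.8 W
Convert to kW: 757626.8 / 1000 = 757.6268 kW

757.6268 kW


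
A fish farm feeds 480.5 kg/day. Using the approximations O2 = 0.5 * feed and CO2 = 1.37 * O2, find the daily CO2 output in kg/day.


O2 = 480.5 * 0.5 = 240.25
CO2 = 240.25 * 1.37 = 329.1425

329.1425 kg/day


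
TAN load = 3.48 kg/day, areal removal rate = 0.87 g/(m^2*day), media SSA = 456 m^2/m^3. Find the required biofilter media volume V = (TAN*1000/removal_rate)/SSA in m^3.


A = 3.48*1000 / 0.87 = 4000 m^2
V = 4000 / 456 = 8.77193

8.77193 m^3


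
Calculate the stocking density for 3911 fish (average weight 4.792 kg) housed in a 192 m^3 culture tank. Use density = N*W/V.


Total biomass = 3911 fish * 4.792 kg = 18741.512 kg
Density = total biomass / volume = 18741.512 / 192 = 97.612 kg/m^3

97.612 kg/m^3


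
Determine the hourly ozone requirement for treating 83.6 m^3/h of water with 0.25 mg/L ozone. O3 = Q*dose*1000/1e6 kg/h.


O3 demand (mg/h) = Q * dose * 1000 = 83.6 * 0.25 * 1000 = 20900 mg/h
Convert mg to kg: 20900 / 1e6 = 0.0209 kg/h

0.0209 kg/h


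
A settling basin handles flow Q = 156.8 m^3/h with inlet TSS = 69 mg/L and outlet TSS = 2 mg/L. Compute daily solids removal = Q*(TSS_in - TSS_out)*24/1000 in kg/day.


Concentration drop: TSS_in - TSS_out = 69 - 2 = 67 mg/L
Hourly solids removed = Q * dTSS = 156.8 m^3/h * 67 mg/L = 10505.6 g/h  (m^3/h * mg/L = g/h)
Daily solids removed = 10505.6 * 24 = 252134.4 g/day
Convert g to kg: 252134.4 / 1000 = 252.1344 kg/day

252.1344 kg/day


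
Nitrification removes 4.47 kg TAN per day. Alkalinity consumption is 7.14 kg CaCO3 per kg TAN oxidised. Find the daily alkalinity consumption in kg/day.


Alkalinity factor: 7.14 kg CaCO3 consumed per kg TAN nitrified
alk = 4.47 kg TAN * 7.14 = 31.9158 kg CaCO3/day

31.9158 kg CaCO3/day


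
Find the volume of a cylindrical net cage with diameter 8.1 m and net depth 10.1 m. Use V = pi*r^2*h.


r = d/2 = 8.1/2 = 4.05 m
Base area = pi*r^2 = pi*4.05^2 = 51.529974 m^2
Volume = 51.529974 * 10.1 = 520.453 m^3

520.453 m^3


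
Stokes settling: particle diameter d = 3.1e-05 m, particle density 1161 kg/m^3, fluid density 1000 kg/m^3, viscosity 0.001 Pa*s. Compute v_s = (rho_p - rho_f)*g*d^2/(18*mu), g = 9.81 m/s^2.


Density difference: rho_p - rho_f = 1161 - 1000 = 161 kg/m^3
d^2 = (3.1e-05)^2 = 9.61e-10 m^2
Numerator = (rho_p - rho_f) * g * d^2 = 161 * 9.81 * 9.61e-10 = 1.517813e-06
Denominator = 18 * mu = 18 * 0.001 = 0.018
v_s = 1.517813e-06 / 0.018 = 8.43229e-05 m/s
Check: Re = rho_f * v_s * d / mu = 1000 * 8.43229e-05 * 3.1e-05 / 0.001 = 0.00261 < 1, so Stokes' law applies.

8.43229e-05 m/s


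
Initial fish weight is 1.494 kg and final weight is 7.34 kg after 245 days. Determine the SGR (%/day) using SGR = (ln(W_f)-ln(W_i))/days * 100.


ln(W_f) = ln(7.34) = 1.9933388
ln(W_i) = ln(1.494) = 0.40145709
ln(W_f) - ln(W_i) = 1.9933388 - 0.40145709 = 1.5918817
SGR = 1.5918817 / 245 * 100 = 0.649748 %/day

0.649748 %/day


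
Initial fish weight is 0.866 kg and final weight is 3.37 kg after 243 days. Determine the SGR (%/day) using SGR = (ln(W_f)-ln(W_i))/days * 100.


ln(W_f) = ln(3.37) = 1.2149127
ln(W_i) = ln(0.866) = -0.14387037
ln(W_f) - ln(W_i) = 1.2149127 - -0.14387037 = 1.3587831
SGR = 1.3587831 / 243 * 100 = 0.55917 %/day

0.55917 %/day


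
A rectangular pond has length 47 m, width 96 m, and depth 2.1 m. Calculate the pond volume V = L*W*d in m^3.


Base area = L * W = 47 * 96 = 4512 m^2
Volume = area * depth = 4512 * 2.1 = 9475.2 m^3

9475.2 m^3


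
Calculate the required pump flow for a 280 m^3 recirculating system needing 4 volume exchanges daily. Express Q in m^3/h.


Daily recirculation volume = 280 m^3 * 4 = 1120 m^3/day
Flow rate Q = daily volume / 24 h = 1120 / 24 = 46.6667 m^3/h

46.6667 m^3/h


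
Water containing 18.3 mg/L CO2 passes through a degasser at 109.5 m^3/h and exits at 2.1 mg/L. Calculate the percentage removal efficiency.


CO2_out / CO2_in = 2.1 / 18.3 = 0.1147541
Fraction remaining = 0.1147541
efficiency = (1 - 0.1147541) * 100 = 88.5246 %

88.5246 %


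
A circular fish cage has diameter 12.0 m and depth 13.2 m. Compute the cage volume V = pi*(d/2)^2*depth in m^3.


r = d/2 = 12.0/2 = 6 m
Base area = pi*r^2 = pi*6^2 = 113.09734 m^2
Volume = 113.09734 * 13.2 = 1492.88 m^3

1492.88 m^3


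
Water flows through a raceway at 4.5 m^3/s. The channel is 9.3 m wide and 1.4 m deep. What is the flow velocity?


Cross-sectional area = W * d = 9.3 * 1.4 = 13.02 m^2
Velocity = Q / A = 4.5 / 13.02 = 0.345622 m/s

0.345622 m/s


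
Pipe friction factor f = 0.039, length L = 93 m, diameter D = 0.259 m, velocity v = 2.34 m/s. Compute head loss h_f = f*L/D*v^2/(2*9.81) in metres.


v^2 = 2.34^2 = 5.4756 m^2/s^2
L/D = 93/0.259 = 359.07336
h_f = f*(L/D)*v^2/(2g) = 0.039 * 359.07336 * 5.4756 / 19.62 = 3.90823 m

3.90823 m


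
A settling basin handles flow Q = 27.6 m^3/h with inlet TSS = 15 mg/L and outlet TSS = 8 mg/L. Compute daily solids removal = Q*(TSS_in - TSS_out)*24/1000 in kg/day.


Concentration drop: TSS_in - TSS_out = 15 - 8 = 7 mg/L
Hourly solids removed = Q * dTSS = 27.6 m^3/h * 7 mg/L = 193.2 g/h  (m^3/h * mg/L = g/h)
Daily solids removed = 193.2 * 24 = 4636.8 g/day
Convert g to kg: 4636.8 / 1000 = 4.6368 kg/day

4.6368 kg/day


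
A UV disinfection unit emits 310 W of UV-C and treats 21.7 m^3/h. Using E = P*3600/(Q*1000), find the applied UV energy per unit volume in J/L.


Energy delivered per hour = 310 W * 3600 s = 1116000 J/h
Volume treated per hour = 21.7 m^3/h * 1000 = 21700 L/h
dose = 1116000 / 21700 = 51.4286 J/L

51.4286 J/L


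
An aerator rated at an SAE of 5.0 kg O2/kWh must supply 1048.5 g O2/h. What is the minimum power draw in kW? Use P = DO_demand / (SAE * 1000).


SAE in g O2/kWh = 5.0 * 1000 = 5000 g/kWh
P = DO_demand / SAE_g = 1048.5 / 5000 = 0.2097 kW

0.2097 kW


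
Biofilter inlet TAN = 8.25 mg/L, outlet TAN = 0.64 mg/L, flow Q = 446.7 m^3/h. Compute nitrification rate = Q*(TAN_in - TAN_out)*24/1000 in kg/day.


Concentration drop: TAN_in - TAN_out = 8.25 - 0.64 = 7.61 mg/L
Hourly TAN removed = Q * dTAN = 446.7 m^3/h * 7.61 mg/L = 3399.387 g/h  (m^3/h * mg/L = g/h)
Daily TAN removed = 3399.387 * 24 = 81585.288 g/day
Convert to kg/day: 81585.288 / 1000 = 81.585288 kg/day

81.585288 kg/day


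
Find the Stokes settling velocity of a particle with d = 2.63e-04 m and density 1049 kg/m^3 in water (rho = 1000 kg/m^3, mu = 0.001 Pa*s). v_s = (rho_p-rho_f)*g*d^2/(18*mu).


Density difference: rho_p - rho_f = 1049 - 1000 = 49 kg/m^3
d^2 = (2.63e-04)^2 = 6.9169e-08 m^2
Numerator = (rho_p - rho_f) * g * d^2 = 49 * 9.81 * 6.9169e-08 = 3.3248847e-05
Denominator = 18 * mu = 18 * 0.001 = 0.018
v_s = 3.3248847e-05 / 0.018 = 0.00184716 m/s
Check: Re = rho_f * v_s * d / mu = 1000 * 0.00184716 * 2.63e-04 / 0.001 = 0.486 < 1, so Stokes' law applies.

0.00184716 m/s


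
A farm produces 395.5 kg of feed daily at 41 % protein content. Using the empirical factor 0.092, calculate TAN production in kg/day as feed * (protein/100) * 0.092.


Protein in feed = 395.5 * 41/100 = 162.155 kg/day
TAN = protein * 0.092 = 162.155 * 0.092 = 14.91826 kg/day

14.91826 kg/day


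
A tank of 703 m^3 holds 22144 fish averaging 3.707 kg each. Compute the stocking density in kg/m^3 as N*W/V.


Total biomass = 22144 fish * 3.707 kg = 82087.808 kg
Density = total biomass / volume = 82087.808 / 703 = 116.768 kg/m^3

116.768 kg/m^3


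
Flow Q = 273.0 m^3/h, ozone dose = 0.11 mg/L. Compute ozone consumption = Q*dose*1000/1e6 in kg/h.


O3 demand (mg/h) = Q * dose * 1000 = 273.0 * 0.11 * 1000 = 30030 mg/h
Convert mg to kg: 30030 / 1e6 = 0.03003 kg/h

0.03003 kg/h


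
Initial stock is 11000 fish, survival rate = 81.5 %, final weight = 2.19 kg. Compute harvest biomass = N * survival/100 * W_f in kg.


Survivors = 11000 * 81.5/100 = 8965 fish
Harvest biomass = survivors * W_f = 8965 * 2.19 = 19633.35 kg

19633.35 kg


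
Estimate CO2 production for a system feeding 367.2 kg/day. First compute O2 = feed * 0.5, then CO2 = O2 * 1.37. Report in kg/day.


O2 = 367.2 * 0.5 = 183.6
CO2 = 183.6 * 1.37 = 251.532

251.532 kg/day


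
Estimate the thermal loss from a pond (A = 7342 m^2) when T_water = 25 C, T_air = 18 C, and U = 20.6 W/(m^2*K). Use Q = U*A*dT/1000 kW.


Temperature difference dT = 25 - 18 = 7 K
Heat loss (W) = U * A * dT = 20.6 * 7342 * 7 = 1058716.4 W
Convert to kW: 1058716.4 / 1000 = 1058.7164 kW

1058.7164 kW


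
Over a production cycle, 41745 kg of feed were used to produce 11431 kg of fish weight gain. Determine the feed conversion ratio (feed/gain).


FCR = feed consumed / weight gained
FCR = 41745 kg / 11431 kg = 3.65191

3.65191


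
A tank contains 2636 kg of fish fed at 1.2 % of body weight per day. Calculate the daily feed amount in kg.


Feeding rate fraction = 1.2% / 100 = 0.012
Daily feed = 2636 kg * 0.012 = 31.632 kg/day

31.632 kg/day


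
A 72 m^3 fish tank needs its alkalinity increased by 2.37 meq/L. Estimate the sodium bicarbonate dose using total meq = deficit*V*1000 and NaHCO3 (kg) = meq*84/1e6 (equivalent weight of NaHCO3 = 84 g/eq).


Tank volume in L = 72 m^3 * 1000 = 72000 L
Total meq required = 2.37 meq/L * 72000 L = 170640 meq
NaHCO3 mass = 170640 meq * 84 mg/meq / 1e6 = 14.3338 kg

14.3338 kg


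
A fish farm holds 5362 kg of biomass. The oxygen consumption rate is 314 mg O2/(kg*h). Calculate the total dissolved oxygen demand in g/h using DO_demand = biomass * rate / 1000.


Total O2 consumption (mg/h) = 5362 kg * 314 mg/(kg*h) = 1683668 mg/h
Convert to g/h: 1683668 / 1000 = 1683.668 g/h

1683.668 g/h


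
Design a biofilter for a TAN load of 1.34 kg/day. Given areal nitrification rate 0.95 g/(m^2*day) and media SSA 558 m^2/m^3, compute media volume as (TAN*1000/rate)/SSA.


A = 1.34*1000 / 0.95 = 1410.5263 m^2
V = 1410.5263 / 558 = 2.52782

2.52782 m^3


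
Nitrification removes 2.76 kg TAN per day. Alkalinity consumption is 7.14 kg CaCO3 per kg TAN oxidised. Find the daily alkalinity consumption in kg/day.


Alkalinity factor: 7.14 kg CaCO3 consumed per kg TAN nitrified
alk = 2.76 kg TAN * 7.14 = 19.7064 kg CaCO3/day

19.7064 kg CaCO3/day


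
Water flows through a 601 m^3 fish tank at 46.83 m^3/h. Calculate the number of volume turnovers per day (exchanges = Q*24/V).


Daily flow volume = 46.83 m^3/h * 24 h = 1123.92 m^3/day
Exchanges = daily flow / tank volume = 1123.92 / 601 = 1.87008 exchanges/day

1.87008 exchanges/day


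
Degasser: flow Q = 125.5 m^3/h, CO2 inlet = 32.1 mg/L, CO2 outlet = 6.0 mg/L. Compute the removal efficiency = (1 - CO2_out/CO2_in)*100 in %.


CO2_out / CO2_in = 6.0 / 32.1 = 0.18691589
Fraction remaining = 0.18691589
efficiency = (1 - 0.18691589) * 100 = 81.3084 %

81.3084 %


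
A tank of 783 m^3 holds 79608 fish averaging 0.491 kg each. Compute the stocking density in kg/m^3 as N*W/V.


Total biomass = 79608 fish * 0.491 kg = 39087.528 kg
Density = total biomass / volume = 39087.528 / 783 = 49.9202 kg/m^3

49.9202 kg/m^3


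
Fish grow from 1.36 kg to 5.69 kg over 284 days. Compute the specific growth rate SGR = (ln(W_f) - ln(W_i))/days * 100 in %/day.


ln(W_f) = ln(5.69) = 1.7387102
ln(W_i) = ln(1.36) = 0.3074847
ln(W_f) - ln(W_i) = 1.7387102 - 0.3074847 = 1.4312255
SGR = 1.4312255 / 284 * 100 = 0.503953 %/day

0.503953 %/day


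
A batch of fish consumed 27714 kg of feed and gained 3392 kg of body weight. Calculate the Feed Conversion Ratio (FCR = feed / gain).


FCR = feed consumed / weight gained
FCR = 27714 kg / 3392 kg = 8.1704

8.1704


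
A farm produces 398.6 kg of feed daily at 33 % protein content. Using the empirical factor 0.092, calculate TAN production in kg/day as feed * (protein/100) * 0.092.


Protein in feed = 398.6 * 33/100 = 131.538 kg/day
TAN = protein * 0.092 = 131.538 * 0.092 = 12.101496 kg/day

12.101496 kg/day


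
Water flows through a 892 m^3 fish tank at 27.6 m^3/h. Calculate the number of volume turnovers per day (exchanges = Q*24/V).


Daily flow volume = 27.6 m^3/h * 24 h = 662.4 m^3/day
Exchanges = daily flow / tank volume = 662.4 / 892 = 0.742601 exchanges/day

0.742601 exchanges/day


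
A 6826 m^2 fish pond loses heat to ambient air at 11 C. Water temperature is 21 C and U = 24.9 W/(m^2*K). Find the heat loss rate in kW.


Temperature difference dT = 21 - 11 = 10 K
Heat loss (W) = U * A * dT = 24.9 * 6826 * 10 = 1699674 W
Convert to kW: 1699674 / 1000 = 1699.674 kW

1699.674 kW


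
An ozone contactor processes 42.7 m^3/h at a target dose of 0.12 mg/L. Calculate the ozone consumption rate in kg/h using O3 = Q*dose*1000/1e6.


O3 demand (mg/h) = Q * dose * 1000 = 42.7 * 0.12 * 1000 = 5124 mg/h
Convert mg to kg: 5124 / 1e6 = 0.005124 kg/h

0.005124 kg/h


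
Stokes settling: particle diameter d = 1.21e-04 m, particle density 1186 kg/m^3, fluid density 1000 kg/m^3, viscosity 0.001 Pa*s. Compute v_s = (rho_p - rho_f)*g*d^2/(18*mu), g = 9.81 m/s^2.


Density difference: rho_p - rho_f = 1186 - 1000 = 186 kg/m^3
d^2 = (1.21e-04)^2 = 1.4641e-08 m^2
Numerator = (rho_p - rho_f) * g * d^2 = 186 * 9.81 * 1.4641e-08 = 2.6714847e-05
Denominator = 18 * mu = 18 * 0.001 = 0.018
v_s = 2.6714847e-05 / 0.018 = 0.00148416 m/s
Check: Re = rho_f * v_s * d / mu = 1000 * 0.00148416 * 1.21e-04 / 0.001 = 0.18 < 1, so Stokes' law applies.

0.00148416 m/s


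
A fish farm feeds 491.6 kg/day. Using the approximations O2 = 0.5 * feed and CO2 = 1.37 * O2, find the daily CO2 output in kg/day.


O2 = 491.6 * 0.5 = 245.8
CO2 = 245.8 * 1.37 = 336.746

336.746 kg/day


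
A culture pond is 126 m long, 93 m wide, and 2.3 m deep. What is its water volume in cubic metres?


Base area = L * W = 126 * 93 = 11718 m^2
Volume = area * depth = 11718 * 2.3 = 26951.4 m^3

26951.4 m^3


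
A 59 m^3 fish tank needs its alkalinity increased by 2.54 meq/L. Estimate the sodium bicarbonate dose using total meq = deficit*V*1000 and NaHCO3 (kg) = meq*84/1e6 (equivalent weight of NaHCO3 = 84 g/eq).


Tank volume in L = 59 m^3 * 1000 = 59000 L
Total meq required = 2.54 meq/L * 59000 L = 149860 meq
NaHCO3 mass = 149860 meq * 84 mg/meq / 1e6 = 12.5882 kg

12.5882 kg


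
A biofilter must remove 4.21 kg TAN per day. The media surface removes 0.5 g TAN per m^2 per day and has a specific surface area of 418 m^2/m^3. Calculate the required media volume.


A = 4.21*1000 / 0.5 = 8420 m^2
V = 8420 / 418 = 20.1435

20.1435 m^3


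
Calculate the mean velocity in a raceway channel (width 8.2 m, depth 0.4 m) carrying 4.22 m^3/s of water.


Cross-sectional area = W * d = 8.2 * 0.4 = 3.28 m^2
Velocity = Q / A = 4.22 / 3.28 = 1.28659 m/s

1.28659 m/s


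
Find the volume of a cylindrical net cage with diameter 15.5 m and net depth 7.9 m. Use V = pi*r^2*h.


r = d/2 = 15.5/2 = 7.75 m
Base area = pi*r^2 = pi*7.75^2 = 188.69191 m^2
Volume = 188.69191 * 7.9 = 1490.67 m^3

1490.67 m^3


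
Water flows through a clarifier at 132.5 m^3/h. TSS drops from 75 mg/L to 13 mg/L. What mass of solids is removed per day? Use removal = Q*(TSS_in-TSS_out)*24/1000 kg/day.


Concentration drop: TSS_in - TSS_out = 75 - 13 = 62 mg/L
Hourly solids removed = Q * dTSS = 132.5 m^3/h * 62 mg/L = 8215 g/h  (m^3/h * mg/L = g/h)
Daily solids removed = 8215 * 24 = 197160 g/day
Convert g to kg: 197160 / 1000 = 197.16 kg/day

197.16 kg/day


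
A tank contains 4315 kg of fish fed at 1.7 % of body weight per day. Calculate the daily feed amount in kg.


Feeding rate fraction = 1.7% / 100 = 0.017
Daily feed = 4315 kg * 0.017 = 73.355 kg/day

73.355 kg/day


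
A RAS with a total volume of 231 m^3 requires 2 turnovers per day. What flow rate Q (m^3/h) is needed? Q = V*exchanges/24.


Daily recirculation volume = 231 m^3 * 2 = 462 m^3/day
Flow rate Q = daily volume / 24 h = 462 / 24 = 19.25 m^3/h

19.25 m^3/h


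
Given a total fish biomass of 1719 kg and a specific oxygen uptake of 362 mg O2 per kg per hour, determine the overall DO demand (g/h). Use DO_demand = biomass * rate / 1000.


Total O2 consumption (mg/h) = 1719 kg * 362 mg/(kg*h) = 622278 mg/h
Convert to g/h: 622278 / 1000 = 622.278 g/h

622.278 g/h


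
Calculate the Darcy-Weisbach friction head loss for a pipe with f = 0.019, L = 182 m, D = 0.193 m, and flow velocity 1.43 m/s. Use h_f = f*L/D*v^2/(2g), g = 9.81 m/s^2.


v^2 = 1.43^2 = 2.0449 m^2/s^2
L/D = 182/0.193 = 943.00518
h_f = f*(L/D)*v^2/(2g) = 0.019 * 943.00518 * 2.0449 / 19.62 = 1.86741 m

1.86741 m


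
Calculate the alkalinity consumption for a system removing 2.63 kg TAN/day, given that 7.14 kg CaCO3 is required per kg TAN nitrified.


Alkalinity factor: 7.14 kg CaCO3 consumed per kg TAN nitrified
alk = 2.63 kg TAN * 7.14 = 18.7782 kg CaCO3/day

18.7782 kg CaCO3/day


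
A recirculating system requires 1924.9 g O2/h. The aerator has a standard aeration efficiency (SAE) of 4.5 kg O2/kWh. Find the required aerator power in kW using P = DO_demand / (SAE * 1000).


SAE in g O2/kWh = 4.5 * 1000 = 4500 g/kWh
P = DO_demand / SAE_g = 1924.9 / 4500 = 0.427756 kW

0.427756 kW


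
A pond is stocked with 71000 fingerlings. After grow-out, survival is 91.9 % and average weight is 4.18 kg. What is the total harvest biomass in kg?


Survivors = 71000 * 91.9/100 = 65249 fish
Harvest biomass = survivors * W_f = 65249 * 4.18 = 272740.82 kg

272740.82 kg


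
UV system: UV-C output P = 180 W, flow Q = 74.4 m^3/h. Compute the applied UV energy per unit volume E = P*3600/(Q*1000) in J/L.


Energy delivered per hour = 180 W * 3600 s = 648000 J/h
Volume treated per hour = 74.4 m^3/h * 1000 = 74400 L/h
dose = 648000 / 74400 = 8.70968 J/L

8.70968 J/L


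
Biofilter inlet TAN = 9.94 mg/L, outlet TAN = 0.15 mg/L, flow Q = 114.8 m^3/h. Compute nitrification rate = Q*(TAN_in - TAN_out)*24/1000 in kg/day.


Concentration drop: TAN_in - TAN_out = 9.94 - 0.15 = 9.79 mg/L
Hourly TAN removed = Q * dTAN = 114.8 m^3/h * 9.79 mg/L = 1123.892 g/h  (m^3/h * mg/L = g/h)
Daily TAN removed = 1123.892 * 24 = 26973.408 g/day
Convert to kg/day: 26973.408 / 1000 = 26.973408 kg/day

26.973408 kg/day


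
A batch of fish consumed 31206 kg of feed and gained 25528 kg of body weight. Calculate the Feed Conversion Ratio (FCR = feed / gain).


FCR = feed consumed / weight gained
FCR = 31206 kg / 25528 kg = 1.22242

1.22242


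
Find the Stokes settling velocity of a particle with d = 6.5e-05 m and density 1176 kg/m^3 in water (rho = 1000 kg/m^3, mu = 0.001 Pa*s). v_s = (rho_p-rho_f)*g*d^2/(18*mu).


Density difference: rho_p - rho_f = 1176 - 1000 = 176 kg/m^3
d^2 = (6.5e-05)^2 = 4.225e-09 m^2
Numerator = (rho_p - rho_f) * g * d^2 = 176 * 9.81 * 4.225e-09 = 7.294716e-06
Denominator = 18 * mu = 18 * 0.001 = 0.018
v_s = 7.294716e-06 / 0.018 = 4.05262e-04 m/s
Check: Re = rho_f * v_s * d / mu = 1000 * 4.05262e-04 * 6.5e-05 / 0.001 = 0.0263 < 1, so Stokes' law applies.

4.05262e-04 m/s


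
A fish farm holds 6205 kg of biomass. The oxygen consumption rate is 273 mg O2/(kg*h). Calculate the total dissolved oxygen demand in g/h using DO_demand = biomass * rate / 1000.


Total O2 consumption (mg/h) = 6205 kg * 273 mg/(kg*h) = 1693965 mg/h
Convert to g/h: 1693965 / 1000 = 1693.965 g/h

1693.965 g/h


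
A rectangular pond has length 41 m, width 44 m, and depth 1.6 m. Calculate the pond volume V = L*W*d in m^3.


Base area = L * W = 41 * 44 = 1804 m^2
Volume = area * depth = 1804 * 1.6 = 2886.4 m^3

2886.4 m^3


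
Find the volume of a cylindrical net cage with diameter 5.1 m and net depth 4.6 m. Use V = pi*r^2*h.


r = d/2 = 5.1/2 = 2.55 m
Base area = pi*r^2 = pi*2.55^2 = 20.428206 m^2
Volume = 20.428206 * 4.6 = 93.9697 m^3

93.9697 m^3


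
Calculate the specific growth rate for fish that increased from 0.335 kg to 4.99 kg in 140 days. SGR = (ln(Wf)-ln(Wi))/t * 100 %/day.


ln(W_f) = ln(4.99) = 1.6074359
ln(W_i) = ln(0.335) = -1.0936247
ln(W_f) - ln(W_i) = 1.6074359 - -1.0936247 = 2.7010606
SGR = 2.7010606 / 140 * 100 = 1.92933 %/day

1.92933 %/day


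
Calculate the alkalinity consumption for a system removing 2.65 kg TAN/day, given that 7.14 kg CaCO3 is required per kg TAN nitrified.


Alkalinity factor: 7.14 kg CaCO3 consumed per kg TAN nitrified
alk = 2.65 kg TAN * 7.14 = 18.921 kg CaCO3/day

18.921 kg CaCO3/day


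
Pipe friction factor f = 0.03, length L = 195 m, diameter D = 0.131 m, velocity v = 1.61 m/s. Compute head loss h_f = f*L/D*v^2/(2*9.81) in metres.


v^2 = 1.61^2 = 2.5921 m^2/s^2
L/D = 195/0.131 = 1488.5496
h_f = f*(L/D)*v^2/(2g) = 0.03 * 1488.5496 * 2.5921 / 19.62 = 5.8998 m

5.8998 m


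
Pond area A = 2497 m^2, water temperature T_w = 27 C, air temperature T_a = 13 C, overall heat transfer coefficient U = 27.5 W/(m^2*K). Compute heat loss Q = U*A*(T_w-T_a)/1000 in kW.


Temperature difference dT = 27 - 13 = 14 K
Heat loss (W) = U * A * dT = 27.5 * 2497 * 14 = 961345 W
Convert to kW: 961345 / 1000 = 961.345 kW

961.345 kW


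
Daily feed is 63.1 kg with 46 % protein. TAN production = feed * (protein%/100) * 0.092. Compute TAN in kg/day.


Protein in feed = 63.1 * 46/100 = 29.026 kg/day
TAN = protein * 0.092 = 29.026 * 0.092 = 2.670392 kg/day

2.670392 kg/day


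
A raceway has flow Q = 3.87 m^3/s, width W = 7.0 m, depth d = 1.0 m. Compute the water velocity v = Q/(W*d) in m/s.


Cross-sectional area = W * d = 7.0 * 1.0 = 7 m^2
Velocity = Q / A = 3.87 / 7 = 0.552857 m/s

0.552857 m/s


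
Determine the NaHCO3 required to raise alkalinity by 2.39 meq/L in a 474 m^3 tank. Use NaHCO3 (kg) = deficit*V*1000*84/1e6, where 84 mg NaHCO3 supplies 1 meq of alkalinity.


Tank volume in L = 474 m^3 * 1000 = 474000 L
Total meq required = 2.39 meq/L * 474000 L = 1132860 meq
NaHCO3 mass = 1132860 meq * 84 mg/meq / 1e6 = 95.1602 kg

95.1602 kg


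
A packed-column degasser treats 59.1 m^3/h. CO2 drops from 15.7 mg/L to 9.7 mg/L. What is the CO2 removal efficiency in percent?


CO2_out / CO2_in = 9.7 / 15.7 = 0.61783439
Fraction remaining = 0.61783439
efficiency = (1 - 0.61783439) * 100 = 38.2166 %

38.2166 %


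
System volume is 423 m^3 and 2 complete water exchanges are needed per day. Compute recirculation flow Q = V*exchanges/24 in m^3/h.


Daily recirculation volume = 423 m^3 * 2 = 846 m^3/day
Flow rate Q = daily volume / 24 h = 846 / 24 = 35.25 m^3/h

35.25 m^3/h


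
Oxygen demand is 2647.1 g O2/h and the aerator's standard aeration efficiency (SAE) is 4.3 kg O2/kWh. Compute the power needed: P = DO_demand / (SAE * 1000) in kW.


SAE in g O2/kWh = 4.3 * 1000 = 4300 g/kWh
P = DO_demand / SAE_g = 2647.1 / 4300 = 0.615605 kW

0.615605 kW


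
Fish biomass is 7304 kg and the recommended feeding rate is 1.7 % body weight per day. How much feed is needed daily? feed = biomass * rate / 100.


Feeding rate fraction = 1.7% / 100 = 0.017
Daily feed = 7304 kg * 0.017 = 124.168 kg/day

124.168 kg/day


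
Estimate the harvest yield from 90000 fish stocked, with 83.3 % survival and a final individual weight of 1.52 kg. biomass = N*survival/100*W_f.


Survivors = 90000 * 83.3/100 = 74970 fish
Harvest biomass = survivors * W_f = 74970 * 1.52 = 113954.4 kg

113954.4 kg


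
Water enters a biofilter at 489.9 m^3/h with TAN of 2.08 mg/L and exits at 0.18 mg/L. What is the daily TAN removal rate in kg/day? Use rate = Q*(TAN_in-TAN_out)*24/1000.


Concentration drop: TAN_in - TAN_out = 2.08 - 0.18 = 1.9 mg/L
Hourly TAN removed = Q * dTAN = 489.9 m^3/h * 1.9 mg/L = 930.81 g/h  (m^3/h * mg/L = g/h)
Daily TAN removed = 930.81 * 24 = 22339.44 g/day
Convert to kg/day: 22339.44 / 1000 = 22.33944 kg/day

22.33944 kg/day
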